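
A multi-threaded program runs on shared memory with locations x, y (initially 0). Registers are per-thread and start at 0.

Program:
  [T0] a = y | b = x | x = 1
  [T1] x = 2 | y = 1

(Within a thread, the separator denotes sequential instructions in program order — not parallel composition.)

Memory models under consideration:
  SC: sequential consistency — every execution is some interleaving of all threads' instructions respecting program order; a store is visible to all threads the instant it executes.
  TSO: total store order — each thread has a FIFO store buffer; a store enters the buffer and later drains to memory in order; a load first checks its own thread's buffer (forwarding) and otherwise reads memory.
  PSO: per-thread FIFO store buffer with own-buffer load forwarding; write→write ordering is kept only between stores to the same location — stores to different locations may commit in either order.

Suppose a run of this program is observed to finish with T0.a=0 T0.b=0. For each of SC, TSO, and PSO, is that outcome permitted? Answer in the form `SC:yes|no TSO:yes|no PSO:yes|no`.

SC:yes TSO:yes PSO:yes

outcome vector order: (T0.a,T0.b)
SC: 3 outcomes — {(0,0) (0,2) (1,2)}
TSO: 3 outcomes — {(0,0) (0,2) (1,2)}
PSO: 4 outcomes — {(0,0) (0,2) (1,0) (1,2)}
target (0,0) ∈ {SC,TSO,PSO}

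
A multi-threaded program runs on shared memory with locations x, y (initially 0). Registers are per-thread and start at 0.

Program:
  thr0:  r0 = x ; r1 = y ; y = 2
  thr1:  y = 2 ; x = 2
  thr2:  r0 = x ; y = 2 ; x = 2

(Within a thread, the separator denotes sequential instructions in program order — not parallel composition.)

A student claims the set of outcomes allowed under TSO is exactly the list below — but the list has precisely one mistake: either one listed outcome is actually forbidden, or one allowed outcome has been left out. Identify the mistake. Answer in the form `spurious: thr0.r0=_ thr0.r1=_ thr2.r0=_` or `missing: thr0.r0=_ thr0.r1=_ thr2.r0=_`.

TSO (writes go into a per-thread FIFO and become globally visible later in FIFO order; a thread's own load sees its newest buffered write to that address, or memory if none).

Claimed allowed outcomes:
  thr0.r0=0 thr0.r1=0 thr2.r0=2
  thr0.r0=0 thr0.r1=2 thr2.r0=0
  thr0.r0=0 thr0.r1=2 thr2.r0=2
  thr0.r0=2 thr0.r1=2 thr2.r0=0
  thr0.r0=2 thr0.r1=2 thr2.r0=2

outcome vector order: (thr0.r0,thr0.r1,thr2.r0)
TSO: 6 outcomes — {000; 002; 020; 022; 220; 222}
TSO∖claimed = {000}

missing: thr0.r0=0 thr0.r1=0 thr2.r0=0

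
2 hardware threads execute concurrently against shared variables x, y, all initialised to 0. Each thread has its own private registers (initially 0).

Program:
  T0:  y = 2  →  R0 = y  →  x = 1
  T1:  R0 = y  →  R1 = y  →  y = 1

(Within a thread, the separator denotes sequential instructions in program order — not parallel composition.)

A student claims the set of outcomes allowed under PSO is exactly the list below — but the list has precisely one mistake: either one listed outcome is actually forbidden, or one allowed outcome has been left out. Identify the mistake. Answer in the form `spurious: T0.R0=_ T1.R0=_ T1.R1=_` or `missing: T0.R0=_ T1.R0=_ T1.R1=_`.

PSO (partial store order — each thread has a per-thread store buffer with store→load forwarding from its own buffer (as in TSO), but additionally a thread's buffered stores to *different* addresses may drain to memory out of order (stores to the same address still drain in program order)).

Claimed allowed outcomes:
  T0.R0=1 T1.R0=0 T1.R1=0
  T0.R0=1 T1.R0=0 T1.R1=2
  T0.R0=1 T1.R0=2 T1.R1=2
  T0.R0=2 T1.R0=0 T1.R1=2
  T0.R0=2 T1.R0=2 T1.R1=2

missing: T0.R0=2 T1.R0=0 T1.R1=0

outcome vector order: (T0.R0,T1.R0,T1.R1)
PSO (6): 1/0/0; 1/0/2; 1/2/2; 2/0/0; 2/0/2; 2/2/2
PSO∖claimed = {2/0/0}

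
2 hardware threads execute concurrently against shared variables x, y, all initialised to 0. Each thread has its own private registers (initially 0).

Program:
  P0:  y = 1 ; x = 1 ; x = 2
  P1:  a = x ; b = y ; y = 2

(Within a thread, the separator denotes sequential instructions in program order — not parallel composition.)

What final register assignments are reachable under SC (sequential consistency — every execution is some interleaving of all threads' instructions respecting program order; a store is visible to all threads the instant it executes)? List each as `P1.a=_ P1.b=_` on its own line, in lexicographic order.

outcome vector order: (P1.a,P1.b)
|SC outcomes| = 4

P1.a=0 P1.b=0
P1.a=0 P1.b=1
P1.a=1 P1.b=1
P1.a=2 P1.b=1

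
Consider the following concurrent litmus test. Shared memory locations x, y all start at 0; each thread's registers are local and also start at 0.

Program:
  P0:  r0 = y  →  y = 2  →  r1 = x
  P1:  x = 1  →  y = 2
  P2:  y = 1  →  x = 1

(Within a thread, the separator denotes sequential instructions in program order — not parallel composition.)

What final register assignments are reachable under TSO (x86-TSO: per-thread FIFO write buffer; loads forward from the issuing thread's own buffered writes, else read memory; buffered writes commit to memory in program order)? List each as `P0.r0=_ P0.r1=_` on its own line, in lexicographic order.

P0.r0=0 P0.r1=0
P0.r0=0 P0.r1=1
P0.r0=1 P0.r1=0
P0.r0=1 P0.r1=1
P0.r0=2 P0.r1=1

outcome vector order: (P0.r0,P0.r1)
|TSO outcomes| = 5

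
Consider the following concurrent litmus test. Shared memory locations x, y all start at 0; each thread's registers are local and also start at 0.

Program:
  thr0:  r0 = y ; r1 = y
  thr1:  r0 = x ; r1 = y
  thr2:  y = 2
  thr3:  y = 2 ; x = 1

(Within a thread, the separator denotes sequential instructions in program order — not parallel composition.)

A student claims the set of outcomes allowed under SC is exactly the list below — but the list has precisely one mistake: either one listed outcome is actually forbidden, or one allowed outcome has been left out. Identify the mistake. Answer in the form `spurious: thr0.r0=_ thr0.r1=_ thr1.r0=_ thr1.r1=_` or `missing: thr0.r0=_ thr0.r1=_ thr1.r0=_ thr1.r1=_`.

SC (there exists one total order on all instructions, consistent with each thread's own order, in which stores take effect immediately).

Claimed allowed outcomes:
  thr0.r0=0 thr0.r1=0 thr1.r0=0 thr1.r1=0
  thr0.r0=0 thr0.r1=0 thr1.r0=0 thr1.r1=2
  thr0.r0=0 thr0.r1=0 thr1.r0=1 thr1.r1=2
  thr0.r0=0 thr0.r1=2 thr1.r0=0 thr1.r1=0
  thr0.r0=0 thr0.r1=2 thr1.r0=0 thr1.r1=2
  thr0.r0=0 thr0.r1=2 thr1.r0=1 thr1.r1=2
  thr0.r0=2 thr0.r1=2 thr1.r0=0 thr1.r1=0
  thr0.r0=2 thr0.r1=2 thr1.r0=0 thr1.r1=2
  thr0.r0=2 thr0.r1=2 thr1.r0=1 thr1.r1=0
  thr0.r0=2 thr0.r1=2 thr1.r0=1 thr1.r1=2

outcome vector order: (thr0.r0,thr0.r1,thr1.r0,thr1.r1)
SC: 9 outcomes — {0/0/0/0 0/0/0/2 0/0/1/2 0/2/0/0 0/2/0/2 0/2/1/2 2/2/0/0 2/2/0/2 2/2/1/2}
claimed∖SC = {2/2/1/0}

spurious: thr0.r0=2 thr0.r1=2 thr1.r0=1 thr1.r1=0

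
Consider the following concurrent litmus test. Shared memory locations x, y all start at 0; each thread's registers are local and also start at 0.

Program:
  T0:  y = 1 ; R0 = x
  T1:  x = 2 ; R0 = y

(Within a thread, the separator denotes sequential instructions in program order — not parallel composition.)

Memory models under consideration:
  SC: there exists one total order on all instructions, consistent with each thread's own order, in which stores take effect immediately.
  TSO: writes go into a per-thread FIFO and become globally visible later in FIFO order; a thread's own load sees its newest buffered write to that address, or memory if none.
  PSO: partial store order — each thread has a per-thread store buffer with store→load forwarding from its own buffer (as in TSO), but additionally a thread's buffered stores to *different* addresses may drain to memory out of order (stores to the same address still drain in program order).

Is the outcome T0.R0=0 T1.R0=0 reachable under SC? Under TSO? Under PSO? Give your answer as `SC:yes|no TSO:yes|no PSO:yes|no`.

outcome vector order: (T0.R0,T1.R0)
SC (3): (0,1) (2,0) (2,1)
TSO (4): (0,0) (0,1) (2,0) (2,1)
PSO (4): (0,0) (0,1) (2,0) (2,1)
target (0,0) ∈ {TSO,PSO}

SC:no TSO:yes PSO:yes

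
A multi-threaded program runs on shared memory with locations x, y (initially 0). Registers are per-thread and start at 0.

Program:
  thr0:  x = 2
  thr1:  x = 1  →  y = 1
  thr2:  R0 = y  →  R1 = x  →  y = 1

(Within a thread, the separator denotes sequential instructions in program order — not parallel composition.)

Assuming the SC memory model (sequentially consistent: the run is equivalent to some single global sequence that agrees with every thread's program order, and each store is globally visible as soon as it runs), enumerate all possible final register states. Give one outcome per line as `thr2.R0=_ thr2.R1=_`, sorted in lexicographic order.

outcome vector order: (thr2.R0,thr2.R1)
|SC outcomes| = 5

thr2.R0=0 thr2.R1=0
thr2.R0=0 thr2.R1=1
thr2.R0=0 thr2.R1=2
thr2.R0=1 thr2.R1=1
thr2.R0=1 thr2.R1=2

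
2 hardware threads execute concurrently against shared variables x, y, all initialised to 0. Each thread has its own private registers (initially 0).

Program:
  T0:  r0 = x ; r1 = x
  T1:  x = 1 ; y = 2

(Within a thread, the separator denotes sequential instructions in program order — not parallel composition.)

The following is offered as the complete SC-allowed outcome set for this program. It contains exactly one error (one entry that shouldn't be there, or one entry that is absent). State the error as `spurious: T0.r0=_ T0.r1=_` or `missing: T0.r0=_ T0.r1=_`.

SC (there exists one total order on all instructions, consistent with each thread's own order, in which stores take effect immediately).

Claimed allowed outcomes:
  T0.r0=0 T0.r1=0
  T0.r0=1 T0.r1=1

missing: T0.r0=0 T0.r1=1

outcome vector order: (T0.r0,T0.r1)
SC: 3 outcomes — {<0 0>, <0 1>, <1 1>}
SC∖claimed = {<0 1>}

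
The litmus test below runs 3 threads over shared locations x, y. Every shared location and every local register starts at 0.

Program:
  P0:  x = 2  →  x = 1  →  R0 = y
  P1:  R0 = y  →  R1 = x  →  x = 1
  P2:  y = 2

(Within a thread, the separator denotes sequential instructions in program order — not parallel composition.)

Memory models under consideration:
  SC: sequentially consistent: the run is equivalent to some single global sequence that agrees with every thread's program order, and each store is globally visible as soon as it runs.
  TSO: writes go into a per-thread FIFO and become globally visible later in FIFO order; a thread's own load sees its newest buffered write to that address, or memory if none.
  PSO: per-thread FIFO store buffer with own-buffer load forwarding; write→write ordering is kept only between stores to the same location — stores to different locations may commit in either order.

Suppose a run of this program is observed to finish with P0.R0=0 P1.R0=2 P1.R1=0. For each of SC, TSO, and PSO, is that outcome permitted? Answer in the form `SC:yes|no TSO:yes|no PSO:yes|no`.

outcome vector order: (P0.R0,P1.R0,P1.R1)
[SC] allowed = {0/0/0, 0/0/1, 0/0/2, 0/2/1, 2/0/0, 2/0/1, 2/0/2, 2/2/0, 2/2/1, 2/2/2}
[TSO] allowed = {0/0/0, 0/0/1, 0/0/2, 0/2/0, 0/2/1, 0/2/2, 2/0/0, 2/0/1, 2/0/2, 2/2/0, 2/2/1, 2/2/2}
[PSO] allowed = {0/0/0, 0/0/1, 0/0/2, 0/2/0, 0/2/1, 0/2/2, 2/0/0, 2/0/1, 2/0/2, 2/2/0, 2/2/1, 2/2/2}
target 0/2/0 ∈ {TSO,PSO}

SC:no TSO:yes PSO:yes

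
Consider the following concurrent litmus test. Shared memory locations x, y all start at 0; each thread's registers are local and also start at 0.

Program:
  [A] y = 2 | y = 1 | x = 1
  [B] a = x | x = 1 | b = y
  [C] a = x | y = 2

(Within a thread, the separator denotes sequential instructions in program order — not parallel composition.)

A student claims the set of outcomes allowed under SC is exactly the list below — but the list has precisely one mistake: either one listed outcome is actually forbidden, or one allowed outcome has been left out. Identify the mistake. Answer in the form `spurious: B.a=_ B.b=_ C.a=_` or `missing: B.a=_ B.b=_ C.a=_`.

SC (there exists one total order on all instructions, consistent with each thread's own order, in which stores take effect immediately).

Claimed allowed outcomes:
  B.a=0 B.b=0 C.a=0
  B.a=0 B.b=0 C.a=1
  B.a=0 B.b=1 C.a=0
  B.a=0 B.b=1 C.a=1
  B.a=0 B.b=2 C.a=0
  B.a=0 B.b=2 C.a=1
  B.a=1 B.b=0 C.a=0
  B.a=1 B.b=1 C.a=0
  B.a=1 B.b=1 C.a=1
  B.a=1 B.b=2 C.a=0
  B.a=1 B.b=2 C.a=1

spurious: B.a=1 B.b=0 C.a=0

outcome vector order: (B.a,B.b,C.a)
under SC → (0,0,0) (0,0,1) (0,1,0) (0,1,1) (0,2,0) (0,2,1) (1,1,0) (1,1,1) (1,2,0) (1,2,1)
claimed∖SC = {(1,0,0)}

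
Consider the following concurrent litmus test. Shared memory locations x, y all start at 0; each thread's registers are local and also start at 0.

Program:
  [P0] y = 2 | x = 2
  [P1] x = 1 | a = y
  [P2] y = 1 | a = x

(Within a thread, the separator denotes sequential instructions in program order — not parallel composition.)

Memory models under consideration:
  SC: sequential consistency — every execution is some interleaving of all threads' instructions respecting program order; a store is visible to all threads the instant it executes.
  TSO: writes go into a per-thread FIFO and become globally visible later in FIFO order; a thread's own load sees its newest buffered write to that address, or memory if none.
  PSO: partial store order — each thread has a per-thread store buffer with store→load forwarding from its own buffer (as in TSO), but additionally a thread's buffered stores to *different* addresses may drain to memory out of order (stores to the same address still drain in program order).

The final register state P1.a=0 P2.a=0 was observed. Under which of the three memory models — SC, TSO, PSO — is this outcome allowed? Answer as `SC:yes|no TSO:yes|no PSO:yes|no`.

outcome vector order: (P1.a,P2.a)
[SC] allowed = {0/1 0/2 1/0 1/1 1/2 2/0 2/1 2/2}
[TSO] allowed = {0/0 0/1 0/2 1/0 1/1 1/2 2/0 2/1 2/2}
[PSO] allowed = {0/0 0/1 0/2 1/0 1/1 1/2 2/0 2/1 2/2}
target 0/0 ∈ {TSO,PSO}

SC:no TSO:yes PSO:yes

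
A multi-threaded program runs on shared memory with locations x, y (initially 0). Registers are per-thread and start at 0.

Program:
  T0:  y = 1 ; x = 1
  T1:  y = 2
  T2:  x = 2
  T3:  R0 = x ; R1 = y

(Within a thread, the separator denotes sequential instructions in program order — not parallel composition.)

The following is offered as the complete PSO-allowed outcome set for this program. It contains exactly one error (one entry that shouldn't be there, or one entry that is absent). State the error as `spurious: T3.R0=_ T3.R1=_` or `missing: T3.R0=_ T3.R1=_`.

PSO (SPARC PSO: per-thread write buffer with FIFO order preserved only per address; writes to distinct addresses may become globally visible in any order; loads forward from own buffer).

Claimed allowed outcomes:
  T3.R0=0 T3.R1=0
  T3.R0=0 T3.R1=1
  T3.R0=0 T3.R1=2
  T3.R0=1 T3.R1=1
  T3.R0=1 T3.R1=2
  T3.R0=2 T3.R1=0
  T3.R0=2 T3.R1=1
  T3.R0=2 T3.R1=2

outcome vector order: (T3.R0,T3.R1)
PSO (9): 0/0; 0/1; 0/2; 1/0; 1/1; 1/2; 2/0; 2/1; 2/2
PSO∖claimed = {1/0}

missing: T3.R0=1 T3.R1=0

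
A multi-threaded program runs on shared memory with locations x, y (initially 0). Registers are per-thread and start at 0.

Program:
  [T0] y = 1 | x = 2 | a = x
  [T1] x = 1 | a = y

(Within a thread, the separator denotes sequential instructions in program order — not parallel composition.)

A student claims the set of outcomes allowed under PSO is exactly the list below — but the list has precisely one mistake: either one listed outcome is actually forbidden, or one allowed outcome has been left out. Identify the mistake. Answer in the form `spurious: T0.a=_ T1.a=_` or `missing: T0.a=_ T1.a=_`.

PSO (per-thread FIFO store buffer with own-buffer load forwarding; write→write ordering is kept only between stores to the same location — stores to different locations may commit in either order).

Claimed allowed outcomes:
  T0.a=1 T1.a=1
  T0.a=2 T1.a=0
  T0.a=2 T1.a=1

outcome vector order: (T0.a,T1.a)
PSO (4): (1,0), (1,1), (2,0), (2,1)
PSO∖claimed = {(1,0)}

missing: T0.a=1 T1.a=0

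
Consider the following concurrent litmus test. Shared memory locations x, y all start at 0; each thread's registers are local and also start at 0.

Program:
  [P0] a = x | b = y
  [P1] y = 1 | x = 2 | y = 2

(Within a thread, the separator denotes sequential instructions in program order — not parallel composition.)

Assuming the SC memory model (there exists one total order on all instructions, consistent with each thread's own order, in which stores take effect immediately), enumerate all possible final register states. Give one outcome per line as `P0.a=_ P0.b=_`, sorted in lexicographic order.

outcome vector order: (P0.a,P0.b)
|SC outcomes| = 5

P0.a=0 P0.b=0
P0.a=0 P0.b=1
P0.a=0 P0.b=2
P0.a=2 P0.b=1
P0.a=2 P0.b=2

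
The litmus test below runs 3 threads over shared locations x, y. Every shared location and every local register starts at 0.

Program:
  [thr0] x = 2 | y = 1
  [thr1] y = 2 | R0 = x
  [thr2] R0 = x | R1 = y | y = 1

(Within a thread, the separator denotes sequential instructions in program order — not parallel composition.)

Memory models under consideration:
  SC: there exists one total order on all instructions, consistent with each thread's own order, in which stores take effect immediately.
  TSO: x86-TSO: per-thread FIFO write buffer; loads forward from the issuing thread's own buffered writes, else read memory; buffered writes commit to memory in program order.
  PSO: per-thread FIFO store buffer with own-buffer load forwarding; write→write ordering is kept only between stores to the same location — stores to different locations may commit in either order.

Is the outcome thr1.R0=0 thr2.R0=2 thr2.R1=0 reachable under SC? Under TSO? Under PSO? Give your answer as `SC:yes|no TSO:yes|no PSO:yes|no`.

outcome vector order: (thr1.R0,thr2.R0,thr2.R1)
under SC → 0/0/0, 0/0/1, 0/0/2, 0/2/1, 0/2/2, 2/0/0, 2/0/1, 2/0/2, 2/2/0, 2/2/1, 2/2/2
under TSO → 0/0/0, 0/0/1, 0/0/2, 0/2/0, 0/2/1, 0/2/2, 2/0/0, 2/0/1, 2/0/2, 2/2/0, 2/2/1, 2/2/2
under PSO → 0/0/0, 0/0/1, 0/0/2, 0/2/0, 0/2/1, 0/2/2, 2/0/0, 2/0/1, 2/0/2, 2/2/0, 2/2/1, 2/2/2
target 0/2/0 ∈ {TSO,PSO}

SC:no TSO:yes PSO:yes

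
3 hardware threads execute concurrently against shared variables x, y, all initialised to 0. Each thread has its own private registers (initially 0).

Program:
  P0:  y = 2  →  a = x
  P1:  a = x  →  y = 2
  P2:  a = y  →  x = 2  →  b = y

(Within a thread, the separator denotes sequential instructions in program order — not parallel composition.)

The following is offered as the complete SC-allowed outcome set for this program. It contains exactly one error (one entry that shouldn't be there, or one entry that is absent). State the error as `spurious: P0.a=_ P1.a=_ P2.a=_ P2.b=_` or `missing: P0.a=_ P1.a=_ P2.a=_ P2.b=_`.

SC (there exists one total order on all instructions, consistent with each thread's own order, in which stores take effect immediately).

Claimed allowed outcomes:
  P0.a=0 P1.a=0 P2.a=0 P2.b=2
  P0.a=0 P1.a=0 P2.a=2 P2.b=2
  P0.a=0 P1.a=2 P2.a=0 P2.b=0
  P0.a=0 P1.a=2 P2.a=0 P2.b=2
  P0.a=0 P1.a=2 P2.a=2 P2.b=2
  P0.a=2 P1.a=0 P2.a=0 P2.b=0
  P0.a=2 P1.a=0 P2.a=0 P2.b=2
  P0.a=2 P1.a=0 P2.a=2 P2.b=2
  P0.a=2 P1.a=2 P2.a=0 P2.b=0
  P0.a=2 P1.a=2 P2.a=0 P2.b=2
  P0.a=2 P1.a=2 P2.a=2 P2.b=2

outcome vector order: (P0.a,P1.a,P2.a,P2.b)
[SC] allowed = {0/0/0/2; 0/0/2/2; 0/2/0/2; 0/2/2/2; 2/0/0/0; 2/0/0/2; 2/0/2/2; 2/2/0/0; 2/2/0/2; 2/2/2/2}
claimed∖SC = {0/2/0/0}

spurious: P0.a=0 P1.a=2 P2.a=0 P2.b=0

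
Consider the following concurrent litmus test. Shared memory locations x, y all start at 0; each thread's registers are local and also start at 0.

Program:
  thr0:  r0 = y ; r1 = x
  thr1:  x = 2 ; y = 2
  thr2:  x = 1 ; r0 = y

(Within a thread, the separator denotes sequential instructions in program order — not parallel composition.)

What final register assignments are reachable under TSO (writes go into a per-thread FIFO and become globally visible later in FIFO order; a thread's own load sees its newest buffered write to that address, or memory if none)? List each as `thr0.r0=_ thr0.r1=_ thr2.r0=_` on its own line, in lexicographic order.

outcome vector order: (thr0.r0,thr0.r1,thr2.r0)
|TSO outcomes| = 10

thr0.r0=0 thr0.r1=0 thr2.r0=0
thr0.r0=0 thr0.r1=0 thr2.r0=2
thr0.r0=0 thr0.r1=1 thr2.r0=0
thr0.r0=0 thr0.r1=1 thr2.r0=2
thr0.r0=0 thr0.r1=2 thr2.r0=0
thr0.r0=0 thr0.r1=2 thr2.r0=2
thr0.r0=2 thr0.r1=1 thr2.r0=0
thr0.r0=2 thr0.r1=1 thr2.r0=2
thr0.r0=2 thr0.r1=2 thr2.r0=0
thr0.r0=2 thr0.r1=2 thr2.r0=2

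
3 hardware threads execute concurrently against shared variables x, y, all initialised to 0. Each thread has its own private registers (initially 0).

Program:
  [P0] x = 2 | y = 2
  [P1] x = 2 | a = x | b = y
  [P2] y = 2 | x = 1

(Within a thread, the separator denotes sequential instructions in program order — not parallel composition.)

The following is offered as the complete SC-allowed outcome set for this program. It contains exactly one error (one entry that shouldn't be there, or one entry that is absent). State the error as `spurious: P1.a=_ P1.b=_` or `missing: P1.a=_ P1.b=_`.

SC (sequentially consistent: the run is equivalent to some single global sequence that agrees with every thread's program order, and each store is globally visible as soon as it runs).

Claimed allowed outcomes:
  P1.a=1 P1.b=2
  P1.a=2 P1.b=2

outcome vector order: (P1.a,P1.b)
under SC → <1 2>, <2 0>, <2 2>
SC∖claimed = {<2 0>}

missing: P1.a=2 P1.b=0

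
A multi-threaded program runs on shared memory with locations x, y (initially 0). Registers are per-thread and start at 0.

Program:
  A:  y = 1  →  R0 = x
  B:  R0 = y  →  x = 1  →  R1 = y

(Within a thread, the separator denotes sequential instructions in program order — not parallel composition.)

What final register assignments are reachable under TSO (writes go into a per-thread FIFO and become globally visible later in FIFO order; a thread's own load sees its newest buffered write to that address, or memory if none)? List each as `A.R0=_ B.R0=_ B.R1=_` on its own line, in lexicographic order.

outcome vector order: (A.R0,B.R0,B.R1)
|TSO outcomes| = 6

A.R0=0 B.R0=0 B.R1=0
A.R0=0 B.R0=0 B.R1=1
A.R0=0 B.R0=1 B.R1=1
A.R0=1 B.R0=0 B.R1=0
A.R0=1 B.R0=0 B.R1=1
A.R0=1 B.R0=1 B.R1=1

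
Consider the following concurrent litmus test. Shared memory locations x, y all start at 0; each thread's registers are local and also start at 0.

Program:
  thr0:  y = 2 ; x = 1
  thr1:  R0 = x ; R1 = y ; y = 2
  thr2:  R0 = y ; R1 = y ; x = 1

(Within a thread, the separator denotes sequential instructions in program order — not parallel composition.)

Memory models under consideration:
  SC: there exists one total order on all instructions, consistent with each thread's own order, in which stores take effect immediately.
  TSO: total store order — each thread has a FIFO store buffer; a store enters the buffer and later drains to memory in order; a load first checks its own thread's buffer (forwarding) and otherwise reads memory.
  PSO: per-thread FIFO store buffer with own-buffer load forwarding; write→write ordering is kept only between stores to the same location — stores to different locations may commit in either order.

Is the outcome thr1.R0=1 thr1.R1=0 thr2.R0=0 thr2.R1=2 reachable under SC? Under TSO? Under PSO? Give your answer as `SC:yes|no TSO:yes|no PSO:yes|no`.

SC:no TSO:no PSO:yes

outcome vector order: (thr1.R0,thr1.R1,thr2.R0,thr2.R1)
[SC] allowed = {0/0/0/0, 0/0/0/2, 0/0/2/2, 0/2/0/0, 0/2/0/2, 0/2/2/2, 1/0/0/0, 1/2/0/0, 1/2/0/2, 1/2/2/2}
[TSO] allowed = {0/0/0/0, 0/0/0/2, 0/0/2/2, 0/2/0/0, 0/2/0/2, 0/2/2/2, 1/0/0/0, 1/2/0/0, 1/2/0/2, 1/2/2/2}
[PSO] allowed = {0/0/0/0, 0/0/0/2, 0/0/2/2, 0/2/0/0, 0/2/0/2, 0/2/2/2, 1/0/0/0, 1/0/0/2, 1/0/2/2, 1/2/0/0, 1/2/0/2, 1/2/2/2}
target 1/0/0/2 ∈ {PSO}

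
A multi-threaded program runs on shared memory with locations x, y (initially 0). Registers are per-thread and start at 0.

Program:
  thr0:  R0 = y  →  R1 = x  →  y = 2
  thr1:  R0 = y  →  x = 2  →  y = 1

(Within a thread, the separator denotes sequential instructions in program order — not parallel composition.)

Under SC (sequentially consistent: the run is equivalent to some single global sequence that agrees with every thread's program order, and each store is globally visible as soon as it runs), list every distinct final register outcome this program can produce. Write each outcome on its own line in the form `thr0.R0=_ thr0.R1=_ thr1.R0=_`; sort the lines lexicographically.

outcome vector order: (thr0.R0,thr0.R1,thr1.R0)
|SC outcomes| = 4

thr0.R0=0 thr0.R1=0 thr1.R0=0
thr0.R0=0 thr0.R1=0 thr1.R0=2
thr0.R0=0 thr0.R1=2 thr1.R0=0
thr0.R0=1 thr0.R1=2 thr1.R0=0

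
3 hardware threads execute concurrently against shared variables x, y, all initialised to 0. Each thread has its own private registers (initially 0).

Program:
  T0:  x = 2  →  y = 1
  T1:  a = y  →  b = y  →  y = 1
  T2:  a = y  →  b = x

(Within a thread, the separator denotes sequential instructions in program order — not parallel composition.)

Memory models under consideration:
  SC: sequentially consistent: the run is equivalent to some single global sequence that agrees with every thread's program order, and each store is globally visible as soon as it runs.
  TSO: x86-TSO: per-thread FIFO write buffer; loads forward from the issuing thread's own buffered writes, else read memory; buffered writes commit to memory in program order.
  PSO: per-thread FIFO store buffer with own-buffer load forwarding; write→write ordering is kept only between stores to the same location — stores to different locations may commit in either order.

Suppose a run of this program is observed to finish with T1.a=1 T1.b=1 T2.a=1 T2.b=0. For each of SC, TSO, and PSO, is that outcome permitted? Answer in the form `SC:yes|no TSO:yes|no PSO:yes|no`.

outcome vector order: (T1.a,T1.b,T2.a,T2.b)
[SC] allowed = {<0 0 0 0>; <0 0 0 2>; <0 0 1 0>; <0 0 1 2>; <0 1 0 0>; <0 1 0 2>; <0 1 1 2>; <1 1 0 0>; <1 1 0 2>; <1 1 1 2>}
[TSO] allowed = {<0 0 0 0>; <0 0 0 2>; <0 0 1 0>; <0 0 1 2>; <0 1 0 0>; <0 1 0 2>; <0 1 1 2>; <1 1 0 0>; <1 1 0 2>; <1 1 1 2>}
[PSO] allowed = {<0 0 0 0>; <0 0 0 2>; <0 0 1 0>; <0 0 1 2>; <0 1 0 0>; <0 1 0 2>; <0 1 1 0>; <0 1 1 2>; <1 1 0 0>; <1 1 0 2>; <1 1 1 0>; <1 1 1 2>}
target <1 1 1 0> ∈ {PSO}

SC:no TSO:no PSO:yes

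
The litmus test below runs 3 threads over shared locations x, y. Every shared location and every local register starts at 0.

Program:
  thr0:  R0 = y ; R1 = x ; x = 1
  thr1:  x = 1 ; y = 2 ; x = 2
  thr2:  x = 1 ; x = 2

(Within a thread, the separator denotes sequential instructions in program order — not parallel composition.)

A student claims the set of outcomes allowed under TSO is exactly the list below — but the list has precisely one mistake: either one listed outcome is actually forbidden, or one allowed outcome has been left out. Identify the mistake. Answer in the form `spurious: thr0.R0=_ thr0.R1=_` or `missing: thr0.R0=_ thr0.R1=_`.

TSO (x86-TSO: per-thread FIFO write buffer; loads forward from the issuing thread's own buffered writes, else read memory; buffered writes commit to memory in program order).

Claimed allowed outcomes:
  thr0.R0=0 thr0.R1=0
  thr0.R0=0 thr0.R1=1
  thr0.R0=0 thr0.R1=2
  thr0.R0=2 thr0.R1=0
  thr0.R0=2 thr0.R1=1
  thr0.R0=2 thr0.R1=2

outcome vector order: (thr0.R0,thr0.R1)
TSO (5): (0,0), (0,1), (0,2), (2,1), (2,2)
claimed∖TSO = {(2,0)}

spurious: thr0.R0=2 thr0.R1=0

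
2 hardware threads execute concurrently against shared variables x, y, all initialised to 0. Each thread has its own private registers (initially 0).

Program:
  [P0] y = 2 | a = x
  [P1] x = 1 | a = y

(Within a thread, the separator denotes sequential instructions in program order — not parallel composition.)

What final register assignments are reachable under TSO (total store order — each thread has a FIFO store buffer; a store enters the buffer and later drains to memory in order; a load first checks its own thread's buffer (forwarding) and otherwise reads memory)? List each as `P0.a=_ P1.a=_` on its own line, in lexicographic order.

outcome vector order: (P0.a,P1.a)
|TSO outcomes| = 4

P0.a=0 P1.a=0
P0.a=0 P1.a=2
P0.a=1 P1.a=0
P0.a=1 P1.a=2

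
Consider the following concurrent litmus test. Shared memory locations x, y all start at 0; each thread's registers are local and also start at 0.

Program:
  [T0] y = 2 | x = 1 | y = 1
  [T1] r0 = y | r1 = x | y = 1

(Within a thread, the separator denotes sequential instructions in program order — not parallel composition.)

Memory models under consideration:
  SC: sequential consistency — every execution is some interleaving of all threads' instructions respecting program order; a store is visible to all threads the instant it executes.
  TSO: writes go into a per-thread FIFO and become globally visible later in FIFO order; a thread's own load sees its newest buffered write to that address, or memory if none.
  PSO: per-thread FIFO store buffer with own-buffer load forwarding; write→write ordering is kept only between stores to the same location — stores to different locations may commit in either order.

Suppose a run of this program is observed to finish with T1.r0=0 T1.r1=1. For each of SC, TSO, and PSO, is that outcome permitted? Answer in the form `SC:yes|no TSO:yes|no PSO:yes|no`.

outcome vector order: (T1.r0,T1.r1)
[SC] allowed = {<0 0>; <0 1>; <1 1>; <2 0>; <2 1>}
[TSO] allowed = {<0 0>; <0 1>; <1 1>; <2 0>; <2 1>}
[PSO] allowed = {<0 0>; <0 1>; <1 0>; <1 1>; <2 0>; <2 1>}
target <0 1> ∈ {SC,TSO,PSO}

SC:yes TSO:yes PSO:yes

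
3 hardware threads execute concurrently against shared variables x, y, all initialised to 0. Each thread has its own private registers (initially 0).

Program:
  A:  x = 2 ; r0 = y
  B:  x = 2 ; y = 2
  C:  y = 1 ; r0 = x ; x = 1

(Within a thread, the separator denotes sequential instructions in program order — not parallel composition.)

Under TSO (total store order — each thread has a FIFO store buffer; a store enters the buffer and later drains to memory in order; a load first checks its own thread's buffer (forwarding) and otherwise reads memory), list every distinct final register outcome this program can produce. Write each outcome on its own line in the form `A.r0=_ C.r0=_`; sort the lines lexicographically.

outcome vector order: (A.r0,C.r0)
|TSO outcomes| = 6

A.r0=0 C.r0=0
A.r0=0 C.r0=2
A.r0=1 C.r0=0
A.r0=1 C.r0=2
A.r0=2 C.r0=0
A.r0=2 C.r0=2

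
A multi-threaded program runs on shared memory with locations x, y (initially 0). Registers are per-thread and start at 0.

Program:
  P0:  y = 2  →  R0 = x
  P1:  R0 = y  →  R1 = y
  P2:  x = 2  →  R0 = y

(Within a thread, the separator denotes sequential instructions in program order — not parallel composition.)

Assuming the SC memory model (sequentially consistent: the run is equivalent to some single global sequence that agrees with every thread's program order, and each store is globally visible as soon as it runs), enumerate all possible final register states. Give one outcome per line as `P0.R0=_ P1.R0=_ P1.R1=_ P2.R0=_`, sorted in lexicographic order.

P0.R0=0 P1.R0=0 P1.R1=0 P2.R0=2
P0.R0=0 P1.R0=0 P1.R1=2 P2.R0=2
P0.R0=0 P1.R0=2 P1.R1=2 P2.R0=2
P0.R0=2 P1.R0=0 P1.R1=0 P2.R0=0
P0.R0=2 P1.R0=0 P1.R1=0 P2.R0=2
P0.R0=2 P1.R0=0 P1.R1=2 P2.R0=0
P0.R0=2 P1.R0=0 P1.R1=2 P2.R0=2
P0.R0=2 P1.R0=2 P1.R1=2 P2.R0=0
P0.R0=2 P1.R0=2 P1.R1=2 P2.R0=2

outcome vector order: (P0.R0,P1.R0,P1.R1,P2.R0)
|SC outcomes| = 9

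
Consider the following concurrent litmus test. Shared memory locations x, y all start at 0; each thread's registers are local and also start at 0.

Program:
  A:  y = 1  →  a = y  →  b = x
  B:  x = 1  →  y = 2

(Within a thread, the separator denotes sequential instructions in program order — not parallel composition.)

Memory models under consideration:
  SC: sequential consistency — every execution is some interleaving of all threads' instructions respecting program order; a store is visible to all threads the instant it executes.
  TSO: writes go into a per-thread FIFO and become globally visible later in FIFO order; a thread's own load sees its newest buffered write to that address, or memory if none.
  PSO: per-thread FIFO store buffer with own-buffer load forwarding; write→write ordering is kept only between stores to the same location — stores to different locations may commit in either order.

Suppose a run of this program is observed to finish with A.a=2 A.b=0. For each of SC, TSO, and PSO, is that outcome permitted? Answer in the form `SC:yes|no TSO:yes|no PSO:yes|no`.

SC:no TSO:no PSO:yes

outcome vector order: (A.a,A.b)
SC: 3 outcomes — {1/0; 1/1; 2/1}
TSO: 3 outcomes — {1/0; 1/1; 2/1}
PSO: 4 outcomes — {1/0; 1/1; 2/0; 2/1}
target 2/0 ∈ {PSO}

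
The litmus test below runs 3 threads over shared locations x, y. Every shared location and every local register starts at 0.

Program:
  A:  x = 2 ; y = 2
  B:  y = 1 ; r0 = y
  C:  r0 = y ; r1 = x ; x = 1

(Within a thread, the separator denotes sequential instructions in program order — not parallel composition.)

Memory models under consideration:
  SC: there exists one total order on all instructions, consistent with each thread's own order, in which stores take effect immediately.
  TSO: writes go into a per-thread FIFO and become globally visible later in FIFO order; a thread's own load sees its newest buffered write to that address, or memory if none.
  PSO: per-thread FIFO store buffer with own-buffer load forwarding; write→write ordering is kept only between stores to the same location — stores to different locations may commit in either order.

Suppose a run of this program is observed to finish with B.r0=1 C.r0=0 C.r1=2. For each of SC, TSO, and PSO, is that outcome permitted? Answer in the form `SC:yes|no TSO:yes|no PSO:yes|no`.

outcome vector order: (B.r0,C.r0,C.r1)
under SC → 1/0/0, 1/0/2, 1/1/0, 1/1/2, 1/2/2, 2/0/0, 2/0/2, 2/1/0, 2/1/2, 2/2/2
under TSO → 1/0/0, 1/0/2, 1/1/0, 1/1/2, 1/2/2, 2/0/0, 2/0/2, 2/1/0, 2/1/2, 2/2/2
under PSO → 1/0/0, 1/0/2, 1/1/0, 1/1/2, 1/2/0, 1/2/2, 2/0/0, 2/0/2, 2/1/0, 2/1/2, 2/2/0, 2/2/2
target 1/0/2 ∈ {SC,TSO,PSO}

SC:yes TSO:yes PSO:yes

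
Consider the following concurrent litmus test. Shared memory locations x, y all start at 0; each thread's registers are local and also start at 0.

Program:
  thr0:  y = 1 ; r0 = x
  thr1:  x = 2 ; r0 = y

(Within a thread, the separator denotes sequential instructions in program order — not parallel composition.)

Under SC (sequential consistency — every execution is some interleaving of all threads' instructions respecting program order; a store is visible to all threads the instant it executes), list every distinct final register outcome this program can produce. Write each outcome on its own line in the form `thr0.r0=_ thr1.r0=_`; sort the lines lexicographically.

thr0.r0=0 thr1.r0=1
thr0.r0=2 thr1.r0=0
thr0.r0=2 thr1.r0=1

outcome vector order: (thr0.r0,thr1.r0)
|SC outcomes| = 3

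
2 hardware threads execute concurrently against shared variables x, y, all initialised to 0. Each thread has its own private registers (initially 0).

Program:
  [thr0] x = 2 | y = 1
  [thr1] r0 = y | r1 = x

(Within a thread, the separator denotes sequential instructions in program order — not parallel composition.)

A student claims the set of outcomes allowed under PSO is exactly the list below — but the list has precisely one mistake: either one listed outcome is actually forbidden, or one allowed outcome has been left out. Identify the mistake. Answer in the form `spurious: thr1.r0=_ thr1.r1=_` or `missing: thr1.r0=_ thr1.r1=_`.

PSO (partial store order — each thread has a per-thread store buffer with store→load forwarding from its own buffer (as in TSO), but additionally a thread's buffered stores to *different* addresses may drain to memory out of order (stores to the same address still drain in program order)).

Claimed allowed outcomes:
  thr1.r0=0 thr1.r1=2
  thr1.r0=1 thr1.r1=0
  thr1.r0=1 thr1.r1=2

missing: thr1.r0=0 thr1.r1=0

outcome vector order: (thr1.r0,thr1.r1)
[PSO] allowed = {0/0 0/2 1/0 1/2}
PSO∖claimed = {0/0}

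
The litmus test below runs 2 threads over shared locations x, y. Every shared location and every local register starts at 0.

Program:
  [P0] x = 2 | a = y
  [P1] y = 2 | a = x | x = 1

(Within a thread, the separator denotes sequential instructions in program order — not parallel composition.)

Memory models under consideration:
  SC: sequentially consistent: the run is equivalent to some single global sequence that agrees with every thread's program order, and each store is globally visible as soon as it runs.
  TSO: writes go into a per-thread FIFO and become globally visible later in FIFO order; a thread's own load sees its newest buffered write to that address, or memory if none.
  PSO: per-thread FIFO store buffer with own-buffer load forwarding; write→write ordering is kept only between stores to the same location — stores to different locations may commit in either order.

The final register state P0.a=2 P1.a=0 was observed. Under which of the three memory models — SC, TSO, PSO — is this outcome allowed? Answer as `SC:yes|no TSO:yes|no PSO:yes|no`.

SC:yes TSO:yes PSO:yes

outcome vector order: (P0.a,P1.a)
SC (3): (0,2), (2,0), (2,2)
TSO (4): (0,0), (0,2), (2,0), (2,2)
PSO (4): (0,0), (0,2), (2,0), (2,2)
target (2,0) ∈ {SC,TSO,PSO}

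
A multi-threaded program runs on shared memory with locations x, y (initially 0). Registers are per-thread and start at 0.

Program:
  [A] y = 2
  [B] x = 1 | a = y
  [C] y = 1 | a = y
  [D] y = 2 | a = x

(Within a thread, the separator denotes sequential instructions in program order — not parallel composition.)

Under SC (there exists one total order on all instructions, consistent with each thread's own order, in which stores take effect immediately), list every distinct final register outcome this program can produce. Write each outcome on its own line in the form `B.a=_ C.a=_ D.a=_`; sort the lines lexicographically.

B.a=0 C.a=1 D.a=1
B.a=0 C.a=2 D.a=1
B.a=1 C.a=1 D.a=0
B.a=1 C.a=1 D.a=1
B.a=1 C.a=2 D.a=0
B.a=1 C.a=2 D.a=1
B.a=2 C.a=1 D.a=0
B.a=2 C.a=1 D.a=1
B.a=2 C.a=2 D.a=0
B.a=2 C.a=2 D.a=1

outcome vector order: (B.a,C.a,D.a)
|SC outcomes| = 10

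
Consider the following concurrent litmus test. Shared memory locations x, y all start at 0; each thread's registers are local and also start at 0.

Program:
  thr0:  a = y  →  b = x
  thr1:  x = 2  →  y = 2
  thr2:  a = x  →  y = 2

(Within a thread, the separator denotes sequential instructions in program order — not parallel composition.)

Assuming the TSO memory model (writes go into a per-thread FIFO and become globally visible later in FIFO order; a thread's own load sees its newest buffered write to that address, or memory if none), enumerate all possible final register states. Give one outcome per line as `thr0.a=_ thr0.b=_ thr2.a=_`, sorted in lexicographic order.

outcome vector order: (thr0.a,thr0.b,thr2.a)
|TSO outcomes| = 7

thr0.a=0 thr0.b=0 thr2.a=0
thr0.a=0 thr0.b=0 thr2.a=2
thr0.a=0 thr0.b=2 thr2.a=0
thr0.a=0 thr0.b=2 thr2.a=2
thr0.a=2 thr0.b=0 thr2.a=0
thr0.a=2 thr0.b=2 thr2.a=0
thr0.a=2 thr0.b=2 thr2.a=2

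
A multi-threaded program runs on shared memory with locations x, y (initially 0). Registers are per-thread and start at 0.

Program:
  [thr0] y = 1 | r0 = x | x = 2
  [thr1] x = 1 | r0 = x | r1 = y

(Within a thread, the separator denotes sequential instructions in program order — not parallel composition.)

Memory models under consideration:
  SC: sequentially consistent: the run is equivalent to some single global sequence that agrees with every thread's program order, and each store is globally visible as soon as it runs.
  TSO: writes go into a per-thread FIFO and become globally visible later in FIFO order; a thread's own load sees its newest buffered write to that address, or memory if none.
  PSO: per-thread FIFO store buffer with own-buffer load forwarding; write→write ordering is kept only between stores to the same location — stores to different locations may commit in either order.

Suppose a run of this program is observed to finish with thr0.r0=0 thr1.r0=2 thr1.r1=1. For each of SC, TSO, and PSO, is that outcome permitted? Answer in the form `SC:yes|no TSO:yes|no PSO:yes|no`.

SC:yes TSO:yes PSO:yes

outcome vector order: (thr0.r0,thr1.r0,thr1.r1)
SC: 5 outcomes — {011; 021; 110; 111; 121}
TSO: 6 outcomes — {010; 011; 021; 110; 111; 121}
PSO: 8 outcomes — {010; 011; 020; 021; 110; 111; 120; 121}
target 021 ∈ {SC,TSO,PSO}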